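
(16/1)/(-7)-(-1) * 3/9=-41/21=-1.95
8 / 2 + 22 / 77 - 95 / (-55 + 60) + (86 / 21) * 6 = 69 / 7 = 9.86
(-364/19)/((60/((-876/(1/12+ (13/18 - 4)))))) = -956592/10925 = -87.56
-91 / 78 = -7 / 6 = -1.17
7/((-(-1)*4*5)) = 7/20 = 0.35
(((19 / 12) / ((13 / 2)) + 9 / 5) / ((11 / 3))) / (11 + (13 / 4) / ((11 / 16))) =797 / 22490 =0.04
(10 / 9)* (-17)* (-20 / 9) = 3400 / 81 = 41.98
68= 68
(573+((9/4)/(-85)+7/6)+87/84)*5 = 1026689/357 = 2875.88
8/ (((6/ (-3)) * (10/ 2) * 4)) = -0.20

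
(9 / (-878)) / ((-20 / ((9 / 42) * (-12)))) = -81 / 61460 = -0.00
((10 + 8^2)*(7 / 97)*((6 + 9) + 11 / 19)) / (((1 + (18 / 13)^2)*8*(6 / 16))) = 25912432 / 2725797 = 9.51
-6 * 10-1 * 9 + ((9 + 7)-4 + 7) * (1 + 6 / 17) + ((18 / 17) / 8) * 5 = -2899 / 68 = -42.63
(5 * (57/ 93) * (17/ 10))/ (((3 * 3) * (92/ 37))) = 11951/ 51336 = 0.23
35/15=7/3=2.33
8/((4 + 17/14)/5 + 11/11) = 560/143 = 3.92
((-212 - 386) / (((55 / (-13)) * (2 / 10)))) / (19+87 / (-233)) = 905671 / 23870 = 37.94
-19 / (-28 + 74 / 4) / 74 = 1 / 37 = 0.03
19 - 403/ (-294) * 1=5989/ 294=20.37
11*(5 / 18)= 55 / 18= 3.06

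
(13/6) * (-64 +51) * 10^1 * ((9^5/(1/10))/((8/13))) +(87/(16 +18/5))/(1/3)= -52973347365/196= -270272180.43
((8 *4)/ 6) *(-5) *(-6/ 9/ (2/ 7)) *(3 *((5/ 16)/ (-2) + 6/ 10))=497/ 6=82.83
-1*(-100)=100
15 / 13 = 1.15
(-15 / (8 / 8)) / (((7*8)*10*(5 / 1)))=-3 / 560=-0.01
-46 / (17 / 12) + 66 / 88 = -2157 / 68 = -31.72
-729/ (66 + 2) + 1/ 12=-1085/ 102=-10.64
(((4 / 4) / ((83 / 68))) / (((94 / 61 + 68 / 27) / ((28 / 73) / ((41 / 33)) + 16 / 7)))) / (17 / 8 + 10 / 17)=45995612352 / 238343373779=0.19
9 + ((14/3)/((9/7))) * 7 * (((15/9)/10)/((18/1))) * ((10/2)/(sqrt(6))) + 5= 1715 * sqrt(6)/8748 + 14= 14.48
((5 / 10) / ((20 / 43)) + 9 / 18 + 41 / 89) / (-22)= -7247 / 78320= -0.09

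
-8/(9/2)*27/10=-24/5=-4.80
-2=-2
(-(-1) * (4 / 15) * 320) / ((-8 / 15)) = -160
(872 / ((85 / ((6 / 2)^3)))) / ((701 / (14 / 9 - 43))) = -975768 / 59585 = -16.38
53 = 53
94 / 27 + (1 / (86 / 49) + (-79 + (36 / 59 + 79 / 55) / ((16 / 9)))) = -4448452951 / 60279120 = -73.80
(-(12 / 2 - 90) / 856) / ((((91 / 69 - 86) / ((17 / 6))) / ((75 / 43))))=-615825 / 107534572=-0.01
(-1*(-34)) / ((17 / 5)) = 10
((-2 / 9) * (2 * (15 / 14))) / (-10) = 1 / 21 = 0.05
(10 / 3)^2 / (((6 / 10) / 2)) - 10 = 730 / 27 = 27.04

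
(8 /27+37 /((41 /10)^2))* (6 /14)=113348 /105903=1.07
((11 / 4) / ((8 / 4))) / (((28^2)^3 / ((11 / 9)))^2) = 1331 / 150477435777809645568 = 0.00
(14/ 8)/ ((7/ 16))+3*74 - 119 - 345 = -238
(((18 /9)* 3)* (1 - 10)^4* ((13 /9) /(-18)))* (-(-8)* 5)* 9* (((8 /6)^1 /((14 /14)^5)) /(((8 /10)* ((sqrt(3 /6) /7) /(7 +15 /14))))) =-107090100* sqrt(2) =-151448271.82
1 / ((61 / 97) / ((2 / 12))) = 97 / 366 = 0.27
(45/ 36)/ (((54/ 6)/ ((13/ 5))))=13/ 36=0.36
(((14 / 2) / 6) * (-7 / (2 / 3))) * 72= -882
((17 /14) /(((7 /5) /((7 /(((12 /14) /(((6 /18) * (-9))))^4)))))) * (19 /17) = 32585 /32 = 1018.28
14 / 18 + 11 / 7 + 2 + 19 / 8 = 3389 / 504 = 6.72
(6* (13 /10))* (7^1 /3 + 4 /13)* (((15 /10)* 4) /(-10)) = -309 /25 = -12.36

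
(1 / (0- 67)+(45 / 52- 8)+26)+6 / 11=743329 / 38324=19.40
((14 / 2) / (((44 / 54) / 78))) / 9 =819 / 11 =74.45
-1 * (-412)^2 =-169744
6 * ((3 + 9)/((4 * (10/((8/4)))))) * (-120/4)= -108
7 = 7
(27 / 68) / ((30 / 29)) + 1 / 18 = 2689 / 6120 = 0.44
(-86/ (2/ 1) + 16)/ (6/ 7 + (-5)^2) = -189/ 181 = -1.04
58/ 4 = 29/ 2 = 14.50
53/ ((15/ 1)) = 53/ 15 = 3.53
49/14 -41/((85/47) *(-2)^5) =11447/2720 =4.21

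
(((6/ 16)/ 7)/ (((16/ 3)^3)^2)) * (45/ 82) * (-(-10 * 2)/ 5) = 0.00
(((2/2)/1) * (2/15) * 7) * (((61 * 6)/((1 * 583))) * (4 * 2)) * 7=95648/2915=32.81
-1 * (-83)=83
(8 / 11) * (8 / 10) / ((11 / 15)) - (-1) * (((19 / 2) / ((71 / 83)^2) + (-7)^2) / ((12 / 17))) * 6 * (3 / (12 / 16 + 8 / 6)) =11581038717 / 15249025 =759.46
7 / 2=3.50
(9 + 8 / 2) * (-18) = -234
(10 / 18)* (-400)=-2000 / 9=-222.22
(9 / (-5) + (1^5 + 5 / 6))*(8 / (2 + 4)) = 2 / 45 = 0.04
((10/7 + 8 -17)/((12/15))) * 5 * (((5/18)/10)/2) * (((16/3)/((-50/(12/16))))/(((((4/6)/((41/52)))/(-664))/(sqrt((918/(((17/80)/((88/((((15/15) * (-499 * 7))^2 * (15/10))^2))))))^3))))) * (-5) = 101578188800 * sqrt(165)/165284796017780613779059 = 0.00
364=364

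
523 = 523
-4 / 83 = -0.05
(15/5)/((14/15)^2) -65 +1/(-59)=-712031/11564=-61.57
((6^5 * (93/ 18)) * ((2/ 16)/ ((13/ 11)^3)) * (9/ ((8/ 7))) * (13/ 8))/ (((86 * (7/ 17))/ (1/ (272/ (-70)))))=-1052774415/ 3720704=-282.95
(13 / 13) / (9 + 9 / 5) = 5 / 54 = 0.09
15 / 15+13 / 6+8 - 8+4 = 43 / 6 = 7.17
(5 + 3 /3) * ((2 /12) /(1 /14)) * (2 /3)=28 /3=9.33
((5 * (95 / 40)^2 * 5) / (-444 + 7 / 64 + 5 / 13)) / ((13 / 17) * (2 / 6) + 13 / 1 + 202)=-1994525 / 1350283022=-0.00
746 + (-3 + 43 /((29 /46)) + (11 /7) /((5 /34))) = 821.89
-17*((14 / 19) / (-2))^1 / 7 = 17 / 19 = 0.89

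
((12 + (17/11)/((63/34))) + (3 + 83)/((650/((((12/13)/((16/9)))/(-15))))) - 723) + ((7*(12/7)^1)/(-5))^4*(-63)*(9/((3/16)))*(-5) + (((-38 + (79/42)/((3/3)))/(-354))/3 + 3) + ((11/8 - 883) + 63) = 10367332746772219/20729709000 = 500119.55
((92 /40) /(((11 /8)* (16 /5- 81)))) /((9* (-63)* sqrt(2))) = 46* sqrt(2) /2426193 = 0.00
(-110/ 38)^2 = 3025/ 361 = 8.38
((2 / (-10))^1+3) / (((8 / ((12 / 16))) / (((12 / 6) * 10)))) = 21 / 4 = 5.25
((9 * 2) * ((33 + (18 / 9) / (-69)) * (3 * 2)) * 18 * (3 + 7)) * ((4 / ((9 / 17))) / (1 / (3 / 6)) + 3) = 99918000 / 23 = 4344260.87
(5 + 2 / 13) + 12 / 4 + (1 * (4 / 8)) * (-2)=93 / 13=7.15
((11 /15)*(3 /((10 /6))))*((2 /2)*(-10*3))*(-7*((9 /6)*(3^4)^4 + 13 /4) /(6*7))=8523251187 /20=426162559.35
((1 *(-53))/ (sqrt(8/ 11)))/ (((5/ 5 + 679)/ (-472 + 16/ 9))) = 28037 *sqrt(22)/ 3060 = 42.98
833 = 833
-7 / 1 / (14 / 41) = -41 / 2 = -20.50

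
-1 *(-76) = 76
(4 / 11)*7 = 28 / 11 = 2.55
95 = 95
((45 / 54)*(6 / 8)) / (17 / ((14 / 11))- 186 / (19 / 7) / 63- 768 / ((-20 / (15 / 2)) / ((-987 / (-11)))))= 21945 / 907775956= 0.00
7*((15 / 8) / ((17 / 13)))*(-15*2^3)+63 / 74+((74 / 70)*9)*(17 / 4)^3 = -666706239 / 1408960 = -473.19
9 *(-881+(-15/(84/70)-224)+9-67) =-10579.50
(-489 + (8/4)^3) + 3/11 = -5288/11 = -480.73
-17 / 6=-2.83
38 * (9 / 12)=57 / 2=28.50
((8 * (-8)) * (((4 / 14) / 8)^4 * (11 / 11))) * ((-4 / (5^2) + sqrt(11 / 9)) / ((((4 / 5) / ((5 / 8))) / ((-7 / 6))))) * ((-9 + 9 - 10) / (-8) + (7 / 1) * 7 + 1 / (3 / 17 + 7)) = -12295 / 16068864 + 307375 * sqrt(11) / 192826368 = 0.00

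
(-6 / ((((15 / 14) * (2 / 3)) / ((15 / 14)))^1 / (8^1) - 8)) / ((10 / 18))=648 / 475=1.36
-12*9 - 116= -224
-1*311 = -311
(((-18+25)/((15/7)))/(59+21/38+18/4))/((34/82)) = 38171/310335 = 0.12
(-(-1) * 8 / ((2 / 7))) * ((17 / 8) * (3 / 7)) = 51 / 2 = 25.50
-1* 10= -10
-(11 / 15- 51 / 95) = -56 / 285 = -0.20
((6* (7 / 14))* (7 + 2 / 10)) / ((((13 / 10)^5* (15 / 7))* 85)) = 201600 / 6311981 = 0.03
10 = 10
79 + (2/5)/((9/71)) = 3697/45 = 82.16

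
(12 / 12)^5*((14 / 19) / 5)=14 / 95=0.15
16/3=5.33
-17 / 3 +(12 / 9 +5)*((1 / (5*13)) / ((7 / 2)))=-7697 / 1365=-5.64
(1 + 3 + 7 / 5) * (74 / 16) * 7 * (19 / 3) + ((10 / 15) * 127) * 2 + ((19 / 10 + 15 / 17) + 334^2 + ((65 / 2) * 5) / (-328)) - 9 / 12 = 3774977491 / 33456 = 112834.10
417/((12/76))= 2641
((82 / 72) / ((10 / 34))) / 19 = 697 / 3420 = 0.20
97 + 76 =173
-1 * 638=-638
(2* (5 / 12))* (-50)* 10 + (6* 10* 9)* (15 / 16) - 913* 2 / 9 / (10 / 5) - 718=-26275 / 36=-729.86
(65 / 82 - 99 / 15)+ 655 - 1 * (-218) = 355549 / 410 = 867.19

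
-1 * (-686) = 686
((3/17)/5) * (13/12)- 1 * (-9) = 3073/340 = 9.04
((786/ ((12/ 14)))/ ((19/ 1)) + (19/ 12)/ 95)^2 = 3029291521/ 1299600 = 2330.94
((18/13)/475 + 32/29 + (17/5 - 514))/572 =-91237573/102430900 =-0.89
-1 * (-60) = 60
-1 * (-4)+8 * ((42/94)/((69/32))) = 6116/1081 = 5.66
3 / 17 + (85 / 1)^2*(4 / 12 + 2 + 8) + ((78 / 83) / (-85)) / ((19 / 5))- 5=6004157599 / 80427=74653.51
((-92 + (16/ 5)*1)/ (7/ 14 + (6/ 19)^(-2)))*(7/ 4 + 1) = -43956/ 1895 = -23.20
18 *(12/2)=108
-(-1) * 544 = 544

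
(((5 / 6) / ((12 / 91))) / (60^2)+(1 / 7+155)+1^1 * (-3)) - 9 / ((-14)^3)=2705359933 / 17781120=152.15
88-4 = 84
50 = 50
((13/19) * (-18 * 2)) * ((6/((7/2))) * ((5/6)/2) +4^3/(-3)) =507.88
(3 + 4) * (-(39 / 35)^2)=-8.69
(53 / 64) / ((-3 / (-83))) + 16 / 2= 5935 / 192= 30.91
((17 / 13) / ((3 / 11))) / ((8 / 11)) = 6.59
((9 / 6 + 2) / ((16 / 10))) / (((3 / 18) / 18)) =945 / 4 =236.25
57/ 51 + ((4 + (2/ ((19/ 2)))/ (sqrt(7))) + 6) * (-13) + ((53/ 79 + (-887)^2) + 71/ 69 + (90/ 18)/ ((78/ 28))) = 786642.58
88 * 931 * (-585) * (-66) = 3163240080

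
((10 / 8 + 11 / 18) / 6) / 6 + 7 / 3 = 3091 / 1296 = 2.39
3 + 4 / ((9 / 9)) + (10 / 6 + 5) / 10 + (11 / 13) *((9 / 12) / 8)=9667 / 1248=7.75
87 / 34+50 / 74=4069 / 1258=3.23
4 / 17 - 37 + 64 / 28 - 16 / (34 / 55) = -7183 / 119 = -60.36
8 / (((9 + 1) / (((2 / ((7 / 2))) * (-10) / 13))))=-32 / 91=-0.35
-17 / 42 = -0.40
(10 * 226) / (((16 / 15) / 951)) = 2014931.25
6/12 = 1/2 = 0.50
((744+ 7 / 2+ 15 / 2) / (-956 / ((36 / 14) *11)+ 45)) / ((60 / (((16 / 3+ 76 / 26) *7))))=1871947 / 28834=64.92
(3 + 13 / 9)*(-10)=-400 / 9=-44.44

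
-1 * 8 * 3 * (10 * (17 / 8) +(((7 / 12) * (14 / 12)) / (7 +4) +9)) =-24007 / 33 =-727.48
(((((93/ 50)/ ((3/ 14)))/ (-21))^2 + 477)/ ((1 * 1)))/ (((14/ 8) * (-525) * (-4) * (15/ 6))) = 5368172/ 103359375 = 0.05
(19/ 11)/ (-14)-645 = -99349/ 154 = -645.12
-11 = -11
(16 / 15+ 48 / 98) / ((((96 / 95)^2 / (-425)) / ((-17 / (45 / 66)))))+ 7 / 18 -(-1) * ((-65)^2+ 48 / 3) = 5180118565 / 254016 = 20392.88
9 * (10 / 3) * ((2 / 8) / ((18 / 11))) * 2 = 55 / 6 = 9.17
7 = 7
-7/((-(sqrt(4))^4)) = 7/16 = 0.44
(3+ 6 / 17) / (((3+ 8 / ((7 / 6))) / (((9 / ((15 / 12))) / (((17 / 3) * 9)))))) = 1596 / 33235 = 0.05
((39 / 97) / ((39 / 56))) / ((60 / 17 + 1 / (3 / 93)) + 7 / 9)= 4284 / 261997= 0.02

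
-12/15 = -4/5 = -0.80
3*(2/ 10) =3/ 5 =0.60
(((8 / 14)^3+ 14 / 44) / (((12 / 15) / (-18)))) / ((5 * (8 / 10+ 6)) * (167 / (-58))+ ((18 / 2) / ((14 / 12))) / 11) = 4970745 / 42539252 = 0.12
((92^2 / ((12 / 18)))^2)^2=25981705452589056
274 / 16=137 / 8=17.12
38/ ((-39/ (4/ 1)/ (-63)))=3192/ 13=245.54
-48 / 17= -2.82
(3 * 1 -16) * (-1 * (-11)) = -143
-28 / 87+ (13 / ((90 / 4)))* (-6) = -1648 / 435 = -3.79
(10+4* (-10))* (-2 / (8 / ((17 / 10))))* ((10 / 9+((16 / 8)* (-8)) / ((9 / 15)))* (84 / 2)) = -13685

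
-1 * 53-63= -116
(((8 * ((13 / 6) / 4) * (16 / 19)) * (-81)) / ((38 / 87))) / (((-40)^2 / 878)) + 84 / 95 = -370.47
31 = 31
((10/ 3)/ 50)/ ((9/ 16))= 16/ 135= 0.12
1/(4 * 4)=1/16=0.06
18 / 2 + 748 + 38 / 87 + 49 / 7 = 764.44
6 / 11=0.55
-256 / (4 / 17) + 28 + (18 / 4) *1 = -2111 / 2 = -1055.50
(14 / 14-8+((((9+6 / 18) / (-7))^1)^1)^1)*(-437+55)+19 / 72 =229219 / 72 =3183.60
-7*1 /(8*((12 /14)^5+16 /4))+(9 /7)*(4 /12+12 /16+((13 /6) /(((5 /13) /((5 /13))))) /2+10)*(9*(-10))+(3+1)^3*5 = -4570067223 /4200224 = -1088.05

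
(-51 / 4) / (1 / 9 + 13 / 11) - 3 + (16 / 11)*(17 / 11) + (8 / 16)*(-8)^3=-16517233 / 61952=-266.61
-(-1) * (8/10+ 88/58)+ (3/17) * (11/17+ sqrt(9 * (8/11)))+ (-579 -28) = -25334446/41905+ 18 * sqrt(22)/187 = -604.12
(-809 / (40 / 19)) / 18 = -15371 / 720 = -21.35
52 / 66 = 26 / 33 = 0.79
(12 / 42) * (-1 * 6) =-12 / 7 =-1.71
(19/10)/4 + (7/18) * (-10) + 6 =931/360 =2.59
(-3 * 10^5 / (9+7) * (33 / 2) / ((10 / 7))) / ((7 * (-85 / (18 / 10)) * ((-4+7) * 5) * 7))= 1485 / 238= 6.24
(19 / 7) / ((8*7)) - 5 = -1941 / 392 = -4.95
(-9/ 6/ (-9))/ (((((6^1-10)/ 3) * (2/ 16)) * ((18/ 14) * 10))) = -0.08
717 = 717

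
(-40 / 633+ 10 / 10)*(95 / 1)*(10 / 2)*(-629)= -279895.06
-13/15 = -0.87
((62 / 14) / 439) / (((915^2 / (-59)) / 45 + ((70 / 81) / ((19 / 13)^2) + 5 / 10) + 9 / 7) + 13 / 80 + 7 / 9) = -0.00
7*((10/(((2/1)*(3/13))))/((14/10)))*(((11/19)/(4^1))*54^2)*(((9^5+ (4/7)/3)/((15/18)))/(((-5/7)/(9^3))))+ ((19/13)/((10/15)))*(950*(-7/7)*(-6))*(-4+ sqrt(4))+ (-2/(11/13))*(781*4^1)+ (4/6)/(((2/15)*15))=-2450178299732651/741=-3306583400448.92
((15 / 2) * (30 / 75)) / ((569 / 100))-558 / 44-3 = -189705 / 12518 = -15.15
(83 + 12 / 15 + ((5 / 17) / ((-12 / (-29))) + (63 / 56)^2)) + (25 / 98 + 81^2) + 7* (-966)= -91938001 / 799680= -114.97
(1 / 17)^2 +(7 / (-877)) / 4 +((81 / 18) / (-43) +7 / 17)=13452137 / 43593916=0.31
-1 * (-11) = 11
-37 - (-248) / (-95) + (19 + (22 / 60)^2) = -350141 / 17100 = -20.48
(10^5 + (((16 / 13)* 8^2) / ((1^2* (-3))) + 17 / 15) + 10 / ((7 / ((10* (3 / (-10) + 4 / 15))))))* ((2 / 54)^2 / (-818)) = -136465057 / 813979530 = -0.17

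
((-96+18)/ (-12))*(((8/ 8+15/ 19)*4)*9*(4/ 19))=31824/ 361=88.16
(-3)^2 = 9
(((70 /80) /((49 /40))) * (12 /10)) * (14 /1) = 12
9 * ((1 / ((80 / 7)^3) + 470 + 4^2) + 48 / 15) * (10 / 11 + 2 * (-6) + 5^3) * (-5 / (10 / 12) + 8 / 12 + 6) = 941519522937 / 2816000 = 334346.42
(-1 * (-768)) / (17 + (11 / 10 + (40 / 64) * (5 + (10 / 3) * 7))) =92160 / 4297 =21.45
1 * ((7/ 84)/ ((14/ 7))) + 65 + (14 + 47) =3025/ 24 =126.04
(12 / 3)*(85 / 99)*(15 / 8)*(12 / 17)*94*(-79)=-371300 / 11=-33754.55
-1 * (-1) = 1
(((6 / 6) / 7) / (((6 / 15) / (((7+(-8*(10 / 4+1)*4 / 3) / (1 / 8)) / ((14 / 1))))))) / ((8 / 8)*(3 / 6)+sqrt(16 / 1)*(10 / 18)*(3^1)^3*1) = -625 / 5082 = -0.12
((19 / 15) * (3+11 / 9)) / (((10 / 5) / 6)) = 722 / 45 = 16.04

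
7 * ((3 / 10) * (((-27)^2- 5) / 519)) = 2534 / 865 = 2.93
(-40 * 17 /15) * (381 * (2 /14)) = -2467.43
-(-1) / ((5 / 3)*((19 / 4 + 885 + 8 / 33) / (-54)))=-0.04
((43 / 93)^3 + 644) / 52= 518085415 / 41826564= 12.39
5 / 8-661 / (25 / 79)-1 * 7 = -419027 / 200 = -2095.14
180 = 180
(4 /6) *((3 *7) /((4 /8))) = 28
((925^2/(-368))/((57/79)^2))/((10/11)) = -11747902375/2391264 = -4912.84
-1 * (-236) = 236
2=2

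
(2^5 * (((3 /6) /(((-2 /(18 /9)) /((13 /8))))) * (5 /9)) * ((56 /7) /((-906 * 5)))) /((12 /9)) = 26 /1359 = 0.02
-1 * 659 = -659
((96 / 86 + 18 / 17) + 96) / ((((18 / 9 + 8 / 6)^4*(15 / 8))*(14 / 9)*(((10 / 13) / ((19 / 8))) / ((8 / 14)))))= 2153733543 / 4477375000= 0.48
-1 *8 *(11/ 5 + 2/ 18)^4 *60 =-3743547392/ 273375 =-13693.82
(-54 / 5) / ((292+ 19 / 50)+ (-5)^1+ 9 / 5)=-540 / 14459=-0.04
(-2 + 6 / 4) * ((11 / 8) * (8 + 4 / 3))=-77 / 12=-6.42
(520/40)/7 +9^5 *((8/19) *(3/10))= 4961351/665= 7460.68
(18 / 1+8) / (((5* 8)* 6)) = 13 / 120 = 0.11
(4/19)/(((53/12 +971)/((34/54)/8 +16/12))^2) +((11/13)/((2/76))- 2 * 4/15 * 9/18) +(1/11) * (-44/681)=3967498467604933/124445919532545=31.88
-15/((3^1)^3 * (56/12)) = -5/42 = -0.12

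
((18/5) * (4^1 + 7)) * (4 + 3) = 1386/5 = 277.20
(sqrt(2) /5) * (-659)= -659 * sqrt(2) /5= -186.39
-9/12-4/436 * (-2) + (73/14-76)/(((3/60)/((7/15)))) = -865109/1308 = -661.40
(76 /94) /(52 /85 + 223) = 3230 /893329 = 0.00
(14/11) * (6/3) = 2.55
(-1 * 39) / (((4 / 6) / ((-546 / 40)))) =31941 / 40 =798.52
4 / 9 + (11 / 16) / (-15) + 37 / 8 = 3617 / 720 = 5.02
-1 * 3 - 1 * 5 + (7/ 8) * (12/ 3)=-9/ 2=-4.50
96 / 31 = 3.10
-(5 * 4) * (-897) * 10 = 179400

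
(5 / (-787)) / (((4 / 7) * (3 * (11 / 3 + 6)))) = -35 / 91292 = -0.00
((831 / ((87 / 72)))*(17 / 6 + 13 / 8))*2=177834 / 29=6132.21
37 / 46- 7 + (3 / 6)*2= -239 / 46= -5.20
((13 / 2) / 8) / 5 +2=173 / 80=2.16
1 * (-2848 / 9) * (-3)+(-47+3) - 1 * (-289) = 3583 / 3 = 1194.33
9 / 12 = 3 / 4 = 0.75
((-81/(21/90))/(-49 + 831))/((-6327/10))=1350/1924111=0.00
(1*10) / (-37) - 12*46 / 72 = -881 / 111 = -7.94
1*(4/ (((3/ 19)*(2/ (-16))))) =-608/ 3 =-202.67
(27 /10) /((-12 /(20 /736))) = -9 /1472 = -0.01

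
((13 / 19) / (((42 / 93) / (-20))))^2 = 16240900 / 17689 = 918.14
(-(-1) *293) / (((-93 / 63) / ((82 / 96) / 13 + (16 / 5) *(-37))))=23487.45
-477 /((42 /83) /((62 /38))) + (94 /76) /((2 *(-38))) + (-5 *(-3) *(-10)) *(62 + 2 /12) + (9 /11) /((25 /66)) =-5489074861 /505400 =-10860.85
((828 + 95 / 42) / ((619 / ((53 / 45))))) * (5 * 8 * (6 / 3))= 14785304 / 116991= 126.38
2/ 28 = 1/ 14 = 0.07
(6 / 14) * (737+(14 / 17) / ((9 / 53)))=113503 / 357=317.94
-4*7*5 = -140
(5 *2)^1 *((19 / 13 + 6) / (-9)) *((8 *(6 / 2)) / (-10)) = 776 / 39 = 19.90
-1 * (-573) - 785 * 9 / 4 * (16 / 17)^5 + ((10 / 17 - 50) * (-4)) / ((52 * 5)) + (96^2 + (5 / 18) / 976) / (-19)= -7490038631717041 / 6161179800672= -1215.68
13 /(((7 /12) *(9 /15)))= 260 /7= 37.14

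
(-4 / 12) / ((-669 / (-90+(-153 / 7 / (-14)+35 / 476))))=-294433 / 6687324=-0.04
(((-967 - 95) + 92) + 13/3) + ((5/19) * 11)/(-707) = -38915566/40299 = -965.67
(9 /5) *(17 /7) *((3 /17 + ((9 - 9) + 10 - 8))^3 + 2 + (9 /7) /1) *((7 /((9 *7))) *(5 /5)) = 6.60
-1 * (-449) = 449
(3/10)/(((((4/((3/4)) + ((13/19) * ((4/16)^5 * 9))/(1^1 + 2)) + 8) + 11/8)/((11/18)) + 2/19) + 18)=160512/22566235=0.01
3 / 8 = 0.38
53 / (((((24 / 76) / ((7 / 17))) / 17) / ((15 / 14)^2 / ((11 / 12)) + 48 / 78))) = 2194.24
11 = 11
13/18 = 0.72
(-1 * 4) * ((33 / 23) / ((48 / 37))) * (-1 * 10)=2035 / 46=44.24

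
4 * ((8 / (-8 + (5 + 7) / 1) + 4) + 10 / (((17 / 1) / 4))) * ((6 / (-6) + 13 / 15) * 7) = -7952 / 255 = -31.18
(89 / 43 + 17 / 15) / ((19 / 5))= 2066 / 2451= 0.84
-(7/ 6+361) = -2173/ 6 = -362.17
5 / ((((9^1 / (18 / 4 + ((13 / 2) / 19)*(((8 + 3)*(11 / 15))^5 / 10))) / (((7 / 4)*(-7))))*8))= -16585767502087 / 16621200000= -997.87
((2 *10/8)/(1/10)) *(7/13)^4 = 60025/28561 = 2.10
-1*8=-8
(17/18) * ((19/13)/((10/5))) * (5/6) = 1615/2808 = 0.58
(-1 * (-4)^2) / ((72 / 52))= -104 / 9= -11.56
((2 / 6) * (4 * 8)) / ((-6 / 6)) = -32 / 3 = -10.67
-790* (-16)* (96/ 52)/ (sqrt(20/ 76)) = 60672* sqrt(95)/ 13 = 45489.04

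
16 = 16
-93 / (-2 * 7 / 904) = 42036 / 7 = 6005.14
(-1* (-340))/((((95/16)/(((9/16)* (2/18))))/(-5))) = -340/19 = -17.89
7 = 7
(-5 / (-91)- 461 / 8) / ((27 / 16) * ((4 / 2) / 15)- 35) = 209555 / 126581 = 1.66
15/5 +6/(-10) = 12/5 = 2.40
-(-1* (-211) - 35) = -176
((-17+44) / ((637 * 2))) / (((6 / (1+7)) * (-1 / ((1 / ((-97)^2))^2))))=-18 / 56393151997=-0.00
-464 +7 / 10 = -463.30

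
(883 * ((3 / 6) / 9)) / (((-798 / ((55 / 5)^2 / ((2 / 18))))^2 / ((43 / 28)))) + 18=627226177 / 3962336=158.30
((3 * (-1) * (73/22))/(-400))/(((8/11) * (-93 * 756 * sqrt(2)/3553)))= -259369 * sqrt(2)/299980800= -0.00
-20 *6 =-120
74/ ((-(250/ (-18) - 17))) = 333/ 139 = 2.40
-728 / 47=-15.49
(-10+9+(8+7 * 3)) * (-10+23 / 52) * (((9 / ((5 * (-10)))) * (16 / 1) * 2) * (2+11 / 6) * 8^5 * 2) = 125855858688 / 325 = 387248795.96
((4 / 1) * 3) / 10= 6 / 5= 1.20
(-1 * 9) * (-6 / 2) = 27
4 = 4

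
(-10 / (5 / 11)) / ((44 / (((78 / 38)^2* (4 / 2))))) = -1521 / 361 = -4.21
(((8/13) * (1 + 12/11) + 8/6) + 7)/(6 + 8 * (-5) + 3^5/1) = 4127/89661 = 0.05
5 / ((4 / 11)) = 55 / 4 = 13.75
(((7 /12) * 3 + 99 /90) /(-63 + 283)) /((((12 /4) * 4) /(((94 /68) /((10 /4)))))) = 893 /1496000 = 0.00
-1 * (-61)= 61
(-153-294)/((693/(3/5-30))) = 1043/55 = 18.96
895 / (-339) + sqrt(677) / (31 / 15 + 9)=-895 / 339 + 15*sqrt(677) / 166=-0.29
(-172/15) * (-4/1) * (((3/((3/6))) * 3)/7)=4128/35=117.94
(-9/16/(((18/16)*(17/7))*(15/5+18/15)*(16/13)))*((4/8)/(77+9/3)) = -13/52224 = -0.00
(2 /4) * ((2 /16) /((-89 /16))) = -1 /89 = -0.01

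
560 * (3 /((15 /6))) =672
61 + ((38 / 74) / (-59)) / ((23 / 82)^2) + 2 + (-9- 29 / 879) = 53.86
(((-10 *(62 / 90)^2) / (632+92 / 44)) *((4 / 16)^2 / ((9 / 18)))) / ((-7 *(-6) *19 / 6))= -341 / 48478500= -0.00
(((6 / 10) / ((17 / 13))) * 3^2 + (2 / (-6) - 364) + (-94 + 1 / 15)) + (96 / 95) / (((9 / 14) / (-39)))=-2497319 / 4845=-515.44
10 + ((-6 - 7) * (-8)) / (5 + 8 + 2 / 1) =254 / 15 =16.93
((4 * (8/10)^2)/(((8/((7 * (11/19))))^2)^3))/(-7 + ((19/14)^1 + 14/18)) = -13130609945607/1476563202713600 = -0.01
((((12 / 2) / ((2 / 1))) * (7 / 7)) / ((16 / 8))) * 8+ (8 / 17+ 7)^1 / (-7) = 1301 / 119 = 10.93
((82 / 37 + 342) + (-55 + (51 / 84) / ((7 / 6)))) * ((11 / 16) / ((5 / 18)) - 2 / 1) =3992223 / 29008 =137.62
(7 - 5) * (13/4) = 13/2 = 6.50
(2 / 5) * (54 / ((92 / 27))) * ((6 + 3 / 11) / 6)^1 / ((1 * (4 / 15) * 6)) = 729 / 176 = 4.14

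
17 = 17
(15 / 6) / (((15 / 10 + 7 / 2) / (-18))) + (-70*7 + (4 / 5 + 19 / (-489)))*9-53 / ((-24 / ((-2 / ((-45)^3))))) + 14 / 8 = -393055918943 / 89120250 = -4410.40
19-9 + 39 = 49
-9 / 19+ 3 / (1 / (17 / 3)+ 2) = 636 / 703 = 0.90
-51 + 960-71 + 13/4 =3365/4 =841.25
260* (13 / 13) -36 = 224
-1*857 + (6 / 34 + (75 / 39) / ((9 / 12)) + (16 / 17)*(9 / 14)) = -3961810 / 4641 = -853.65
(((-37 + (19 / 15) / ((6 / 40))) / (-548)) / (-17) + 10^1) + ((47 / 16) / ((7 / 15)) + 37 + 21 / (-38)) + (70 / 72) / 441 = 21172675019 / 401445072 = 52.74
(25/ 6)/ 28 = 25/ 168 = 0.15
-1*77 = -77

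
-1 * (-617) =617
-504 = -504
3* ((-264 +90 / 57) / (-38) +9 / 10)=84537 / 3610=23.42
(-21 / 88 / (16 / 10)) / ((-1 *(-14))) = -15 / 1408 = -0.01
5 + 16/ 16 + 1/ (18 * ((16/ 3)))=577/ 96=6.01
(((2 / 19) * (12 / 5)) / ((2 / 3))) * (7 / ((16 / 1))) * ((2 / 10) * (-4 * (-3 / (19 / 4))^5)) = 15676416 / 1176147025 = 0.01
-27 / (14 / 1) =-27 / 14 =-1.93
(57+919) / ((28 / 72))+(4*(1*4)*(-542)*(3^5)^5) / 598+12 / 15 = -128584519342797148 / 10465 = -12287101704997.34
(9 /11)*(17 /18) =17 /22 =0.77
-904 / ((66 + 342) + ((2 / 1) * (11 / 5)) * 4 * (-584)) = 565 / 6169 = 0.09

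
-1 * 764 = -764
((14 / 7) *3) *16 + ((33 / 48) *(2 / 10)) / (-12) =92149 / 960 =95.99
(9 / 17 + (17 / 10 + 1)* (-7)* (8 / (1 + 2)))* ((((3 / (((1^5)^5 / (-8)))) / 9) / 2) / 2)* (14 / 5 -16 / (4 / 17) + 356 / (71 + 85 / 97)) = -494599926 / 246925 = -2003.04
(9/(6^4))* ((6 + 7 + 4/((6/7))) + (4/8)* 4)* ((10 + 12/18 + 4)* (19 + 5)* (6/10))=1298/45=28.84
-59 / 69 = -0.86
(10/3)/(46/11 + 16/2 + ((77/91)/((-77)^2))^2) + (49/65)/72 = 795236636243/2799124412760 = 0.28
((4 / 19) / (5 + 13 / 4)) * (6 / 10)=16 / 1045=0.02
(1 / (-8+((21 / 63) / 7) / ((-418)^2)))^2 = 13463057993616 / 861635652884161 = 0.02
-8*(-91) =728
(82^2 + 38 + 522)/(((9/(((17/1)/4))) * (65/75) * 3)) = 51595/39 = 1322.95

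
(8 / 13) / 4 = 2 / 13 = 0.15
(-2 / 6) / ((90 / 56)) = -28 / 135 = -0.21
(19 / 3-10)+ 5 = 4 / 3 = 1.33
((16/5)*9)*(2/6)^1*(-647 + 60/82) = -1271856/205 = -6204.18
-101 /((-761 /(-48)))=-4848 /761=-6.37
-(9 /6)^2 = -9 /4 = -2.25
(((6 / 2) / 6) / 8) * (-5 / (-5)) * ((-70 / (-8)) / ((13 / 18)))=0.76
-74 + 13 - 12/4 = -64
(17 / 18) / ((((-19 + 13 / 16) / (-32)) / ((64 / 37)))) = 278528 / 96903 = 2.87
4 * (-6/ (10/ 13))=-156/ 5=-31.20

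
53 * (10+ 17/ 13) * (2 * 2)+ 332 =35480/ 13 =2729.23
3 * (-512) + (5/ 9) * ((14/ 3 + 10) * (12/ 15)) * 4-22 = -41362/ 27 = -1531.93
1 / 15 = 0.07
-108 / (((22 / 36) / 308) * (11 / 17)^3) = -267424416 / 1331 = -200919.92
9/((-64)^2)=0.00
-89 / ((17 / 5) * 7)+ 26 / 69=-27611 / 8211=-3.36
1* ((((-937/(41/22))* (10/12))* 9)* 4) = -618420/41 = -15083.41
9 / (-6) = -3 / 2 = -1.50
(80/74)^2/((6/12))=3200/1369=2.34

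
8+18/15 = 46/5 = 9.20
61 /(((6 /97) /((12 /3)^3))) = 189344 /3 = 63114.67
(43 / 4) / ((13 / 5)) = 215 / 52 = 4.13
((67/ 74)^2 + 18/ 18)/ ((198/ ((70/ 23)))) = 348775/ 12468852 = 0.03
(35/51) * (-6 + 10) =140/51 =2.75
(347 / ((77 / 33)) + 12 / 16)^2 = 22339.57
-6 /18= -1 /3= -0.33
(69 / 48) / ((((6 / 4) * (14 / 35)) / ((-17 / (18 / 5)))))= -9775 / 864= -11.31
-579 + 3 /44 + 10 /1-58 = -27585 /44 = -626.93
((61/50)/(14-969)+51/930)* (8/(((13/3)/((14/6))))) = 2219952/9621625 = 0.23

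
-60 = -60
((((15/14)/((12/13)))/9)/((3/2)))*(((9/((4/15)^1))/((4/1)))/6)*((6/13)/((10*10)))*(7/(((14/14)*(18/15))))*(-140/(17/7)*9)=-3675/2176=-1.69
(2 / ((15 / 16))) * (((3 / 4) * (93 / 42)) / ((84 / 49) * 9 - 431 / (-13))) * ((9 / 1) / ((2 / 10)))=14508 / 4421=3.28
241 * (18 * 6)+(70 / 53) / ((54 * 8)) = 297968579 / 11448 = 26028.00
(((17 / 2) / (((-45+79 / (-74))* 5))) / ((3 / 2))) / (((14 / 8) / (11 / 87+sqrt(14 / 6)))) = -5032* sqrt(21) / 1073835 - 55352 / 31141215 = -0.02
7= 7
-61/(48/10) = -305/24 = -12.71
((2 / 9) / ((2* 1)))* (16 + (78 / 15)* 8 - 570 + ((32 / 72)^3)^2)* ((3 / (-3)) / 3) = 1361531362 / 71744535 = 18.98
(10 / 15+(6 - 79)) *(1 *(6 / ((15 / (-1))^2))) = -434 / 225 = -1.93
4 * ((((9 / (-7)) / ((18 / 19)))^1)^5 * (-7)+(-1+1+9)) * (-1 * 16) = -6335174 / 2401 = -2638.56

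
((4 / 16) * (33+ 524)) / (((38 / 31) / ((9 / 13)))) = 155403 / 1976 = 78.65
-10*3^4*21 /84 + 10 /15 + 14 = -1127 /6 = -187.83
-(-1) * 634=634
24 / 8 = 3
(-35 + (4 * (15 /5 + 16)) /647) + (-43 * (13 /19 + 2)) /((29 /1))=-13854390 /356497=-38.86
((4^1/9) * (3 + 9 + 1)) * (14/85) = 728/765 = 0.95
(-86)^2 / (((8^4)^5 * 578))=1849 / 166597157415689388032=0.00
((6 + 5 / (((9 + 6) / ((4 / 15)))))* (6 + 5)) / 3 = 3014 / 135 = 22.33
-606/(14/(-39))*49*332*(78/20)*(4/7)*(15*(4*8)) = 29377251072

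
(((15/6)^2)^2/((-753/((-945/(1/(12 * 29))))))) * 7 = 119896875/1004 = 119419.20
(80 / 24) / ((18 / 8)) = 1.48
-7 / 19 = -0.37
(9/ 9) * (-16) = -16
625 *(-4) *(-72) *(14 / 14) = 180000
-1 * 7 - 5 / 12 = -89 / 12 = -7.42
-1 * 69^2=-4761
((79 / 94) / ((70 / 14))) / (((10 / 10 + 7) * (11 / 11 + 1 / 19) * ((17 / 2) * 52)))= 1501 / 33238400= 0.00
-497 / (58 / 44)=-10934 / 29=-377.03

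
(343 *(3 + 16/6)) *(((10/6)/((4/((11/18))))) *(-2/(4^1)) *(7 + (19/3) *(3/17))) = -433895/216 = -2008.77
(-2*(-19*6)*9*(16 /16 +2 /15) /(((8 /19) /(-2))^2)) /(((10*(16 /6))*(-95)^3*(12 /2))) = -153 /400000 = -0.00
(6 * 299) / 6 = 299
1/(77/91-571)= -13/7412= -0.00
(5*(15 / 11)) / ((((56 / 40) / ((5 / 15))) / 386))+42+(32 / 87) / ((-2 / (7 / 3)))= 13428700 / 20097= 668.19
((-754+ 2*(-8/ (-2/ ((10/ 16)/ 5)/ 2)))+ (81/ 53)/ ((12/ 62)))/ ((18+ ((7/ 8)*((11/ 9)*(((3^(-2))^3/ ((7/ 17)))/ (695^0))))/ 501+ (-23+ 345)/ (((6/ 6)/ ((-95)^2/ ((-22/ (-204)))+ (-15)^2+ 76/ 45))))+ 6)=-57038726002500/ 2071200236297178017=-0.00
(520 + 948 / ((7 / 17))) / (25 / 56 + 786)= 158048 / 44041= 3.59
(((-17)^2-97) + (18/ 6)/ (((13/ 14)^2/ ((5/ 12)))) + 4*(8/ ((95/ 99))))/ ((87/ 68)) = 247603436/ 1396785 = 177.27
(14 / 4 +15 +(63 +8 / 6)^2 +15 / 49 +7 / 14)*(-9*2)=-3667430 / 49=-74845.51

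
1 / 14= 0.07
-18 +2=-16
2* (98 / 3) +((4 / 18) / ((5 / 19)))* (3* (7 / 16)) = 7973 / 120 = 66.44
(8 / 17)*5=40 / 17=2.35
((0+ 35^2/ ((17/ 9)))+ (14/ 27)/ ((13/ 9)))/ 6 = 430213/ 3978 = 108.15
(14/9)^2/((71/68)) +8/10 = 89644/28755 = 3.12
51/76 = 0.67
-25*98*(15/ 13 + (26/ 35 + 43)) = -1429960/ 13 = -109996.92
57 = 57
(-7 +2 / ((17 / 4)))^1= -111 / 17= -6.53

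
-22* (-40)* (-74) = -65120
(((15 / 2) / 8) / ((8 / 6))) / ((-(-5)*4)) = 9 / 256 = 0.04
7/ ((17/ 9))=63/ 17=3.71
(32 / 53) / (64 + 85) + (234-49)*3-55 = 3948532 / 7897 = 500.00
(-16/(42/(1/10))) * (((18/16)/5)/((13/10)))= -3/455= -0.01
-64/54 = -32/27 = -1.19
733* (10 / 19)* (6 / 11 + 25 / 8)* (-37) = -2305285 / 44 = -52392.84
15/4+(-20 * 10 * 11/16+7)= -507/4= -126.75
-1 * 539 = -539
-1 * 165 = -165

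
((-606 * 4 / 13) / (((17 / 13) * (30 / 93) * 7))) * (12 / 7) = -108.25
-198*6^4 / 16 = -16038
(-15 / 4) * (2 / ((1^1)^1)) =-15 / 2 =-7.50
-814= -814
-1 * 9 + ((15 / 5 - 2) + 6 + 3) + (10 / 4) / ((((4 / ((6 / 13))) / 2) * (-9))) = 73 / 78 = 0.94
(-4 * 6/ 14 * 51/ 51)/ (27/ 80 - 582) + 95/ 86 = 10342335/ 9337622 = 1.11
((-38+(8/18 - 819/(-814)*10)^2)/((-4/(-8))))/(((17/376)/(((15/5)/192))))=45640462349/912394692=50.02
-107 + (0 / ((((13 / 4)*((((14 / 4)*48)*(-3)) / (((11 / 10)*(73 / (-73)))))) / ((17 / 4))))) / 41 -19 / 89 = -9542 / 89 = -107.21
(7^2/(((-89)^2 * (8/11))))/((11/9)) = 441/63368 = 0.01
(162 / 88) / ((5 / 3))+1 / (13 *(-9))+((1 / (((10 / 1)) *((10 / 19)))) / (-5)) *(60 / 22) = 127717 / 128700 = 0.99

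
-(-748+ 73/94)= 70239/94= 747.22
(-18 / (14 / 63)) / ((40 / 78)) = -3159 / 20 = -157.95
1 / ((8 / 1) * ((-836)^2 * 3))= 1 / 16773504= 0.00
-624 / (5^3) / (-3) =208 / 125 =1.66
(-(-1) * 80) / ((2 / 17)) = 680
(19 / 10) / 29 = 19 / 290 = 0.07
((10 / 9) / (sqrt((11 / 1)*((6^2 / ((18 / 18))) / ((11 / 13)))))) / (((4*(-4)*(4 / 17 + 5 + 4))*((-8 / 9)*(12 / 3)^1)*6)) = 85*sqrt(13) / 18809856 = 0.00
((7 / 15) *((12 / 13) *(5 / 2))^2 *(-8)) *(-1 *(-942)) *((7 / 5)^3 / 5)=-217127232 / 21125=-10278.21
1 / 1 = 1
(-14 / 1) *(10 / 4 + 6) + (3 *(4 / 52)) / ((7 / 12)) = -10793 / 91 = -118.60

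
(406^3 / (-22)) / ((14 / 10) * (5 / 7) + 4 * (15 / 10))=-4780244 / 11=-434567.64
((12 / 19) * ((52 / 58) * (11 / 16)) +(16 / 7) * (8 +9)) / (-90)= -302747 / 694260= -0.44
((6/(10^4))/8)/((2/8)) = 3/10000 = 0.00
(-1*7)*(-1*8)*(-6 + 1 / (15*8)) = -5033 / 15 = -335.53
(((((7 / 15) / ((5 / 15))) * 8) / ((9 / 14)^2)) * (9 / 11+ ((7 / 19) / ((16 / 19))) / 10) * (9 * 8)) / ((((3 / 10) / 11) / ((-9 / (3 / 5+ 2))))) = -213469.13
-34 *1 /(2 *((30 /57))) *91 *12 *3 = -529074 /5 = -105814.80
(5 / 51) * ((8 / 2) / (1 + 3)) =5 / 51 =0.10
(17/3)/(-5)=-17/15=-1.13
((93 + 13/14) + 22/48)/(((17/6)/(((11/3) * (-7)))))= -855.03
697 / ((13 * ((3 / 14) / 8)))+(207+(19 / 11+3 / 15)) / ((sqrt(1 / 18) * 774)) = 11491 * sqrt(2) / 14190+78064 / 39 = 2002.79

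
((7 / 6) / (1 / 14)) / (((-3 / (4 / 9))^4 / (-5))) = -62720 / 1594323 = -0.04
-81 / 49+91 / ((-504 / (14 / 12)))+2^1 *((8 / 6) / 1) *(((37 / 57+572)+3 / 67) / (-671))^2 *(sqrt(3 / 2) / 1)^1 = -39451 / 21168+19133940583696 *sqrt(6) / 19699972132203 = 0.52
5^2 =25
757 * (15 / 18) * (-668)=-1264190 / 3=-421396.67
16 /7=2.29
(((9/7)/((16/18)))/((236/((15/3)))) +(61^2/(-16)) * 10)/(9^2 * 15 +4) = -30735055/16110304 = -1.91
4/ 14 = 2/ 7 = 0.29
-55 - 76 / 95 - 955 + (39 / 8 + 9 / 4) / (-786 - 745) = -61901677 / 61240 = -1010.80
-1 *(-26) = 26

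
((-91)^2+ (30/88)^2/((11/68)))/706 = 44091869/3758744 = 11.73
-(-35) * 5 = 175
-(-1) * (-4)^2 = 16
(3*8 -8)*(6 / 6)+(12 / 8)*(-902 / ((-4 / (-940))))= -317939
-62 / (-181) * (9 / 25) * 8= 4464 / 4525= 0.99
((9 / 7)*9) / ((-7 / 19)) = -1539 / 49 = -31.41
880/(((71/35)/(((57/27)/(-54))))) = -292600/17253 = -16.96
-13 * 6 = -78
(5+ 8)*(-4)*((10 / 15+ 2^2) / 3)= -728 / 9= -80.89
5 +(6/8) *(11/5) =133/20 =6.65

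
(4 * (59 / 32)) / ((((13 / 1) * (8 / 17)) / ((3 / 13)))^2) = 153459 / 14623232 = 0.01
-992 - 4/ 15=-992.27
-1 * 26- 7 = -33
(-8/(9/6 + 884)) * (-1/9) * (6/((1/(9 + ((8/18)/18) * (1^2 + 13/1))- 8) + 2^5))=24224/96956937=0.00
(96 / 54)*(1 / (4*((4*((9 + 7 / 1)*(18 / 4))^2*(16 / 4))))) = 1 / 186624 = 0.00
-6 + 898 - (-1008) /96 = 1805 /2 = 902.50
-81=-81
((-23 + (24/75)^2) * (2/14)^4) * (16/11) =-0.01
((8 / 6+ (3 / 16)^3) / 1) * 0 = 0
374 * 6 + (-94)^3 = -828340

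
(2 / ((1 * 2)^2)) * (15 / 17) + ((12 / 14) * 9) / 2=1023 / 238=4.30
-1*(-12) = 12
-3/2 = -1.50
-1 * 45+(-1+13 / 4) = -171 / 4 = -42.75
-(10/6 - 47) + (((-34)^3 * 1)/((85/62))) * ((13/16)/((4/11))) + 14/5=-3840523/60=-64008.72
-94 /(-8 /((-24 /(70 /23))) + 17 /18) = -38916 /811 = -47.99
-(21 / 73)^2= -441 / 5329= -0.08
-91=-91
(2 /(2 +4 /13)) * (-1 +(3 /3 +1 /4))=0.22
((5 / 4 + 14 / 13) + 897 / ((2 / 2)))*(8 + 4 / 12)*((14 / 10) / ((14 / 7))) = 1636775 / 312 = 5246.07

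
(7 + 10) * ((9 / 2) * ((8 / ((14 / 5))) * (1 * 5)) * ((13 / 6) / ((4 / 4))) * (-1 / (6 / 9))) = -49725 / 14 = -3551.79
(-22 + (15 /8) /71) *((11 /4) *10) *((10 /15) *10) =-3432275 /852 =-4028.49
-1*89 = -89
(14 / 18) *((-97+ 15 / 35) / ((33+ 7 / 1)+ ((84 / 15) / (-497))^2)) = -21298225 / 11342286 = -1.88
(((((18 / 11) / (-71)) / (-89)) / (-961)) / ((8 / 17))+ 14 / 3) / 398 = 3740695885 / 319027959624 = 0.01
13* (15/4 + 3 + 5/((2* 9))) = 3289/36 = 91.36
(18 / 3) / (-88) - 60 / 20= -135 / 44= -3.07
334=334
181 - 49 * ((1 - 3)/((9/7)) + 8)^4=-553320763/6561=-84334.82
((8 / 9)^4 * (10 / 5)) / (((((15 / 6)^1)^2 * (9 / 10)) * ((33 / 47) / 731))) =2251620352 / 9743085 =231.10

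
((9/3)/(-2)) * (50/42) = -25/14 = -1.79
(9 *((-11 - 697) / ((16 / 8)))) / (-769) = 4.14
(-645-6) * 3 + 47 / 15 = -1949.87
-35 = -35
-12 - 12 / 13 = -168 / 13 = -12.92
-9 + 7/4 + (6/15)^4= -18061/2500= -7.22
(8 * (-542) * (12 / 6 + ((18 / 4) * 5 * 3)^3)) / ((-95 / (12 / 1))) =16002383064 / 95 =168446137.52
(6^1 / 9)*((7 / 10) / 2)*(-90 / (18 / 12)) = -14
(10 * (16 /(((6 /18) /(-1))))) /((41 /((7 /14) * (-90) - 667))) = 341760 /41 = 8335.61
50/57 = 0.88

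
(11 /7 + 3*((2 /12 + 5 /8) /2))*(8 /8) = 309 /112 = 2.76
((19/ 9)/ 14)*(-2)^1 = -19/ 63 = -0.30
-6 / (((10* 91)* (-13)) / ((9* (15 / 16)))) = 81 / 18928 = 0.00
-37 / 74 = -1 / 2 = -0.50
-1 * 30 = -30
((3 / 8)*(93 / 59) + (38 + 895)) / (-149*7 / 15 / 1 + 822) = 6609825 / 5327464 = 1.24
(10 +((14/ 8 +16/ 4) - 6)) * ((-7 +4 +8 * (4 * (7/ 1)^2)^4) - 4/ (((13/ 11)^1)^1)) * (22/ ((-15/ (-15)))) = 5064908037453/ 2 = 2532454018726.50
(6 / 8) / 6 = 1 / 8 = 0.12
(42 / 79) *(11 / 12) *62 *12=28644 / 79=362.58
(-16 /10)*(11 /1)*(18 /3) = -528 /5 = -105.60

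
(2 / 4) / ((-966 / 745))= -745 / 1932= -0.39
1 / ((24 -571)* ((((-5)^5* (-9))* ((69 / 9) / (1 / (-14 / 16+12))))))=-8 / 10497271875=-0.00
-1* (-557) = 557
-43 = -43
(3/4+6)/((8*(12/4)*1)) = 0.28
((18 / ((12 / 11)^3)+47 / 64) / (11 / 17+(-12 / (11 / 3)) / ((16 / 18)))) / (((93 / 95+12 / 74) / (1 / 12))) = -368485183 / 1048892544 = -0.35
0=0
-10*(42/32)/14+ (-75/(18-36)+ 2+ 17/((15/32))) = 9959/240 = 41.50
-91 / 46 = -1.98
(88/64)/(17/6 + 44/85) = 2805/6836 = 0.41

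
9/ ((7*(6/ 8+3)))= 12/ 35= 0.34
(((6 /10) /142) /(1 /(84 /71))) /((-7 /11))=-198 /25205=-0.01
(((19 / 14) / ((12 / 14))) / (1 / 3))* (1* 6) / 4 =57 / 8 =7.12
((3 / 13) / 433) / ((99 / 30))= 10 / 61919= 0.00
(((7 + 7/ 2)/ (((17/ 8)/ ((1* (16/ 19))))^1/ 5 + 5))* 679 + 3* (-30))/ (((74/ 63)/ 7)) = 936201105/ 130351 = 7182.16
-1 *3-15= -18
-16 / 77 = -0.21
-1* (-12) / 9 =4 / 3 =1.33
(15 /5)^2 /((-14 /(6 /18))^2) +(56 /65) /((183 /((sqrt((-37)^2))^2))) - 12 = -12939001 /2331420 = -5.55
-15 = -15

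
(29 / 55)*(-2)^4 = 464 / 55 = 8.44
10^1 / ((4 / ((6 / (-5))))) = -3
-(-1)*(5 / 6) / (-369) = -5 / 2214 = -0.00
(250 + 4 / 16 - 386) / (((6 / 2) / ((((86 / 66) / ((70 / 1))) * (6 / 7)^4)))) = -420282 / 924385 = -0.45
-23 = -23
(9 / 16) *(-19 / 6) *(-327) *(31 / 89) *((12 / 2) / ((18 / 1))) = 192603 / 2848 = 67.63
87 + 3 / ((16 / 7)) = 1413 / 16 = 88.31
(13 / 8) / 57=13 / 456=0.03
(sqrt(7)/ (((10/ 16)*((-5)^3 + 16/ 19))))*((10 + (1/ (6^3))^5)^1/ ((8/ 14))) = -89335147069459*sqrt(7)/ 396130849505280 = -0.60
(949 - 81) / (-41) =-868 / 41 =-21.17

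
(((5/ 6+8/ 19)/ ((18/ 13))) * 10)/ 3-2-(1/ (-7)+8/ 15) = 67799/ 107730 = 0.63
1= 1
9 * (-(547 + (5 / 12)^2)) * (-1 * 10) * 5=1969825 / 8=246228.12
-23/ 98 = -0.23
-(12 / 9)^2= -16 / 9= -1.78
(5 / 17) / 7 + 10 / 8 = 615 / 476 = 1.29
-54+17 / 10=-523 / 10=-52.30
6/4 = 1.50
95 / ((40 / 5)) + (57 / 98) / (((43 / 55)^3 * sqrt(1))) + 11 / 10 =2211610017 / 155833720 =14.19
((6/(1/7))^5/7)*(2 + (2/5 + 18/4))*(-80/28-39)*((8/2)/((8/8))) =-107844270912/5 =-21568854182.40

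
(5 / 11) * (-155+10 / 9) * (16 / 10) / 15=-2216 / 297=-7.46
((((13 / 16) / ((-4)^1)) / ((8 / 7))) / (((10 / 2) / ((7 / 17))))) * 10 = -637 / 4352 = -0.15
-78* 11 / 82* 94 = -40326 / 41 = -983.56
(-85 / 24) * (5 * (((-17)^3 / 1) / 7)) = 2088025 / 168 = 12428.72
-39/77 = -0.51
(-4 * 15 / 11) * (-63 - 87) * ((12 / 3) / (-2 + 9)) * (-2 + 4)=72000 / 77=935.06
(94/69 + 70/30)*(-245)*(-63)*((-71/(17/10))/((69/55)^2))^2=39555017785937500/984760479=40167145.85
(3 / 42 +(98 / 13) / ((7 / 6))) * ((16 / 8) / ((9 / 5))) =5945 / 819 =7.26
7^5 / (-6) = -16807 / 6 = -2801.17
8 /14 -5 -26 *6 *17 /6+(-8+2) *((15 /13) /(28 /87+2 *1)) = -4130530 /9191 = -449.41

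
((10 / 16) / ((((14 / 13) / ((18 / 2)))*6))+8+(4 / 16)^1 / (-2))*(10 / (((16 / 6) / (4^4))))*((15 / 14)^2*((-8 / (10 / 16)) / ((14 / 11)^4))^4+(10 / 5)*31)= 340761218710513153103244 / 56994475926865715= 5978846.43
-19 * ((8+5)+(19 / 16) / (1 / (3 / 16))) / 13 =-64315 / 3328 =-19.33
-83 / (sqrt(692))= -83 *sqrt(173) / 346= -3.16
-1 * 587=-587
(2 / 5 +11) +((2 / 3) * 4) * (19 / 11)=2641 / 165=16.01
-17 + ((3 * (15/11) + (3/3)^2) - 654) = -7325/11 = -665.91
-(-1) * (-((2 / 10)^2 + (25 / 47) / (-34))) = -973 / 39950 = -0.02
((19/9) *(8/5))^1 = 152/45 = 3.38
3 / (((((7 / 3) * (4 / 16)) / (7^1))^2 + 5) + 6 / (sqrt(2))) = 311472 / 146593 - 186624 * sqrt(2) / 146593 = 0.32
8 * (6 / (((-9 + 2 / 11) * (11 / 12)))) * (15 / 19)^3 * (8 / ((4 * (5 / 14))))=-10886400 / 665323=-16.36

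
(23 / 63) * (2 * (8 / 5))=1.17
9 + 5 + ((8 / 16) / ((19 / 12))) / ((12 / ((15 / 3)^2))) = 557 / 38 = 14.66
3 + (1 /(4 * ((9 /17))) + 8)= 413 /36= 11.47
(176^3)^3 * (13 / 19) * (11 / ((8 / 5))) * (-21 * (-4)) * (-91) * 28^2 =-86789424026387780919707566080 / 19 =-4567864422441462153668819000.00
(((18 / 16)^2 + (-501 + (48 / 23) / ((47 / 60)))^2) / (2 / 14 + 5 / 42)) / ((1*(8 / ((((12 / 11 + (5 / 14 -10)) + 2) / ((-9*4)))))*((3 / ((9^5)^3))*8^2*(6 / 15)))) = 57830556740815091.86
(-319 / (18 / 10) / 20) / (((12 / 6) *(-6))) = 319 / 432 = 0.74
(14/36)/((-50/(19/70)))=-19/9000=-0.00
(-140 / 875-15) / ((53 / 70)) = -5306 / 265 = -20.02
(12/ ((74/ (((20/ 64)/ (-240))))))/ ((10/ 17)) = -17/ 47360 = -0.00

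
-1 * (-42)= 42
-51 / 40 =-1.28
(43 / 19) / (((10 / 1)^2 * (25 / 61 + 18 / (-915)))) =2623 / 45220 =0.06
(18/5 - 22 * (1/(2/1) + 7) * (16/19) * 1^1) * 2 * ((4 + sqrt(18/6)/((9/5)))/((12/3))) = -25716/95 - 2143 * sqrt(3)/57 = -335.81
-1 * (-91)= 91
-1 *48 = -48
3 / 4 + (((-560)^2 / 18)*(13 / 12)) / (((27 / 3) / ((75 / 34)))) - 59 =25159159 / 5508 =4567.75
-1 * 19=-19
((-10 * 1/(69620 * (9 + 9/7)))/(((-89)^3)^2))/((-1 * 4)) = 7/996475319329098816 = 0.00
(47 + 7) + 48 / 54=494 / 9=54.89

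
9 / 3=3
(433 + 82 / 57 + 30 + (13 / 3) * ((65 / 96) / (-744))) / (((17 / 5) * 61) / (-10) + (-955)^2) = 0.00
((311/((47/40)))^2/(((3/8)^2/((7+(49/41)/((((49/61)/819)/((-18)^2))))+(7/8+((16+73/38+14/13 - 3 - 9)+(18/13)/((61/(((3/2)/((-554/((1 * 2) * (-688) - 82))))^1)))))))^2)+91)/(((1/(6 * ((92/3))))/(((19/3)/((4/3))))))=133082842184775139349110375819403418643834/275745200416010851851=482629768293322670032.89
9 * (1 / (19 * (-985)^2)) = 0.00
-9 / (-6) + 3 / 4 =9 / 4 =2.25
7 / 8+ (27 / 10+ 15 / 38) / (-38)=11459 / 14440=0.79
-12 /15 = -4 /5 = -0.80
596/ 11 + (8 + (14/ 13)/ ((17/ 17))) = 9046/ 143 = 63.26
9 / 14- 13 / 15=-47 / 210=-0.22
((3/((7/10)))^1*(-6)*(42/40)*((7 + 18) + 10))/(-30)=63/2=31.50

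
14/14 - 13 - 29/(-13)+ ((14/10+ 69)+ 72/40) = 4058/65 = 62.43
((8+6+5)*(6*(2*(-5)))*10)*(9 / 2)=-51300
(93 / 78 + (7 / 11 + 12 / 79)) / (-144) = -44749 / 3253536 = -0.01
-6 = -6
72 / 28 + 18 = 144 / 7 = 20.57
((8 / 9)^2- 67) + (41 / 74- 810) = -875.66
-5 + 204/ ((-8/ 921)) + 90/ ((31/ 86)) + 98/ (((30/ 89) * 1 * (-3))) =-65112277/ 2790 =-23337.73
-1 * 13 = -13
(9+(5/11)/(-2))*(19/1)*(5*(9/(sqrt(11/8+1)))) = 8685*sqrt(38)/11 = 4867.09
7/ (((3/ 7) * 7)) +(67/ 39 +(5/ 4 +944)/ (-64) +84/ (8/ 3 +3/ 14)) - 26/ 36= 64208191/ 3624192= 17.72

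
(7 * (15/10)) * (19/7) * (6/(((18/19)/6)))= 1083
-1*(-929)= 929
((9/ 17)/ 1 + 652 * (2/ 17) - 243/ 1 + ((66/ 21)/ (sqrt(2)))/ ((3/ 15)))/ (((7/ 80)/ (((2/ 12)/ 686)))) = -56360/ 122451 + 1100 * sqrt(2)/ 50421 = -0.43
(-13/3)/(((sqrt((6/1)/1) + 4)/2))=-52/15 + 13*sqrt(6)/15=-1.34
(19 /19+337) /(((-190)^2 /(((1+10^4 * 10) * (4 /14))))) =16900169 /63175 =267.51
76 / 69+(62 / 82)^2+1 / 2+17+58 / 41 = 4775909 / 231978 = 20.59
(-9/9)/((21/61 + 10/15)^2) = -33489/34225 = -0.98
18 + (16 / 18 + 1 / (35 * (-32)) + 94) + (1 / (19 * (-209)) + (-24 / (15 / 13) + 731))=32946292837 / 40027680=823.09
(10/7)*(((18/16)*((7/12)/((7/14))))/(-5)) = -3/8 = -0.38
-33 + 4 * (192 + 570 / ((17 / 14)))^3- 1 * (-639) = 5686207836414 / 4913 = 1157379978.92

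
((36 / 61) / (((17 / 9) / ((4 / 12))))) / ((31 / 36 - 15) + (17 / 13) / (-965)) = -48774960 / 6622299629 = -0.01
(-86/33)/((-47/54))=1548/517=2.99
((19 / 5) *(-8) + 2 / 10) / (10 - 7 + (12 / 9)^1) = -453 / 65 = -6.97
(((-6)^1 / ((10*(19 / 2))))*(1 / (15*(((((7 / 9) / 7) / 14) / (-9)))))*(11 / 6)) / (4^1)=2079 / 950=2.19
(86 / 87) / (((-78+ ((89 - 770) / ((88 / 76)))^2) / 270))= 1248720 / 1618006367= 0.00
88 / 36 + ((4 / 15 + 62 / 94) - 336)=-703511 / 2115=-332.63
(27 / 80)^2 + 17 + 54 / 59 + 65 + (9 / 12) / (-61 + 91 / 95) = 22350478243 / 269228800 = 83.02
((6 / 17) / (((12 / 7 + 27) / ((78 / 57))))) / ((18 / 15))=910 / 64923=0.01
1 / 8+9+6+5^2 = 321 / 8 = 40.12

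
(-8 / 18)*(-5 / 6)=10 / 27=0.37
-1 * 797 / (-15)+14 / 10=818 / 15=54.53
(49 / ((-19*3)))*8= -392 / 57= -6.88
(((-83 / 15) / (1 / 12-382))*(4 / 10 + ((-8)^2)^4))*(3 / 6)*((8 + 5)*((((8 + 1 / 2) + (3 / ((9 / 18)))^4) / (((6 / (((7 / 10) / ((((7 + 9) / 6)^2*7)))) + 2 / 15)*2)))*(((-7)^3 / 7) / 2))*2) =-5785641488534999 / 48900610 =-118314300.96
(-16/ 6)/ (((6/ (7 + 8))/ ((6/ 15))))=-8/ 3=-2.67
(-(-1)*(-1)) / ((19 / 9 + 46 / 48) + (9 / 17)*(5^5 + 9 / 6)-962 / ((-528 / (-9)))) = -1683 / 2763280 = -0.00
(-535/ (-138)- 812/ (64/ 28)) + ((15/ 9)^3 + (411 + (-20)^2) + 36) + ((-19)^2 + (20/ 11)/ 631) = 14849354381/ 17241444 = 861.26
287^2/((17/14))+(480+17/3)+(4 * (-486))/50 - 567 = 86334178/1275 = 67713.08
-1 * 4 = -4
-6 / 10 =-3 / 5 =-0.60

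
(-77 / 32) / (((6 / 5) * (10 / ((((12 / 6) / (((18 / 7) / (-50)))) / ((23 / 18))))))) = 13475 / 2208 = 6.10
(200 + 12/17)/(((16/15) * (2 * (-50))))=-2559/1360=-1.88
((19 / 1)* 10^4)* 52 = 9880000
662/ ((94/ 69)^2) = 1575891/ 4418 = 356.70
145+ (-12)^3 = -1583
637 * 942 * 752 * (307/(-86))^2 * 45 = 478450980713160/1849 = 258762023100.68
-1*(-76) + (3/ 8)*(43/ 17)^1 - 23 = 7337/ 136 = 53.95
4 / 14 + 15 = 107 / 7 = 15.29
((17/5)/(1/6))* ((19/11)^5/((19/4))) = 53170968/805255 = 66.03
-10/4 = -5/2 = -2.50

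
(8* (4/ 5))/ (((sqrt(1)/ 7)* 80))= 14/ 25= 0.56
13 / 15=0.87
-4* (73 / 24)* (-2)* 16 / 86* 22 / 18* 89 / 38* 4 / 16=3.24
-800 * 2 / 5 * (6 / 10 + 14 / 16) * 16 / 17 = -7552 / 17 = -444.24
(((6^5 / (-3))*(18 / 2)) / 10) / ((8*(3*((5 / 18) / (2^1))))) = -17496 / 25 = -699.84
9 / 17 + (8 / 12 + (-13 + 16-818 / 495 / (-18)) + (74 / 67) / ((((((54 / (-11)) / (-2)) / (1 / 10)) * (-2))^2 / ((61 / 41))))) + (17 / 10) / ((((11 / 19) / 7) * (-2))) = -448529223611 / 74895856200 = -5.99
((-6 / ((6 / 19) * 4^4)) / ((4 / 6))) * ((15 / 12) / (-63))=95 / 43008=0.00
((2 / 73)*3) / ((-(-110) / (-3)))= -9 / 4015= -0.00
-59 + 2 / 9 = -529 / 9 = -58.78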